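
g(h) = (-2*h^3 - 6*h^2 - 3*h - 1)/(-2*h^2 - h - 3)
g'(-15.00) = 1.00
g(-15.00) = -12.43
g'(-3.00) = 0.90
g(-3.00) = -0.44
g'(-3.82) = 0.97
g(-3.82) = -1.21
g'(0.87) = 1.88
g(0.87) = 1.76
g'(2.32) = 1.33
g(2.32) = 4.06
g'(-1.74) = 0.42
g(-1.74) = 0.47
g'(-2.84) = 0.87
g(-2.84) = -0.30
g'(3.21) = 1.19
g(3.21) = 5.17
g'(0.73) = 1.90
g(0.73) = 1.49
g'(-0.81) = -0.53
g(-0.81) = 0.41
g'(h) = (4*h + 1)*(-2*h^3 - 6*h^2 - 3*h - 1)/(-2*h^2 - h - 3)^2 + (-6*h^2 - 12*h - 3)/(-2*h^2 - h - 3)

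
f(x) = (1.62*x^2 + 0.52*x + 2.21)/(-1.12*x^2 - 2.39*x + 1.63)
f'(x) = (2.24*x + 2.39)*(1.62*x^2 + 0.52*x + 2.21)/(-1.12*x^2 - 2.39*x + 1.63)^2 + (3.24*x + 0.52)/(-1.12*x^2 - 2.39*x + 1.63) = (-3.2894*x^2 + 10.2316*x + 6.1295)/(1.2544*x^4 + 5.3536*x^3 + 2.0609*x^2 - 7.7914*x + 2.6569)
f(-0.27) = 1.00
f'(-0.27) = 0.65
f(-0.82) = 1.01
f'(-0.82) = -0.56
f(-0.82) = 1.01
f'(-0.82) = -0.56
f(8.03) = -1.23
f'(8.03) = -0.02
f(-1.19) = 1.35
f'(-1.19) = -1.28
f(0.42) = 6.33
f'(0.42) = 53.59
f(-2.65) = 124.20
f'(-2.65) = -4562.20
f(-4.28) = -3.43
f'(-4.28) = -1.31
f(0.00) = 1.36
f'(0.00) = 2.31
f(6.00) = -1.20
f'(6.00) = -0.02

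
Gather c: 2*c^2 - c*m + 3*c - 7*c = 2*c^2 + c*(-m - 4)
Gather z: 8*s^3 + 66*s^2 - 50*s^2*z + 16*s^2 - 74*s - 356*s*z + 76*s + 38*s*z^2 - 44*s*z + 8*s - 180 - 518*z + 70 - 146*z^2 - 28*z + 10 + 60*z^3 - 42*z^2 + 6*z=8*s^3 + 82*s^2 + 10*s + 60*z^3 + z^2*(38*s - 188) + z*(-50*s^2 - 400*s - 540) - 100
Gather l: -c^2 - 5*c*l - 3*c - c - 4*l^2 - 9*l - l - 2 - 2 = -c^2 - 4*c - 4*l^2 + l*(-5*c - 10) - 4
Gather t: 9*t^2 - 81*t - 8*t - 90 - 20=9*t^2 - 89*t - 110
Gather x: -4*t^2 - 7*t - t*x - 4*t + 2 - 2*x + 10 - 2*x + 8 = -4*t^2 - 11*t + x*(-t - 4) + 20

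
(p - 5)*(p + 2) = p^2 - 3*p - 10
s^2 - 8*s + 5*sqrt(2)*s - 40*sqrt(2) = (s - 8)*(s + 5*sqrt(2))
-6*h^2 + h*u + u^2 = (-2*h + u)*(3*h + u)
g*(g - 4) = g^2 - 4*g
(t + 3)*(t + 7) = t^2 + 10*t + 21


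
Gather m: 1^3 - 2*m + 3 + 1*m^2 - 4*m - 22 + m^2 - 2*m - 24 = 2*m^2 - 8*m - 42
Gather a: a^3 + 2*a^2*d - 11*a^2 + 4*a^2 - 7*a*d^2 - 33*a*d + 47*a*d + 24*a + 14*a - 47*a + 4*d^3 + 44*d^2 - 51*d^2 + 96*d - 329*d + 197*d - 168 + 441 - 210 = a^3 + a^2*(2*d - 7) + a*(-7*d^2 + 14*d - 9) + 4*d^3 - 7*d^2 - 36*d + 63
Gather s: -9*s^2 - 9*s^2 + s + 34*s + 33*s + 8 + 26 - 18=-18*s^2 + 68*s + 16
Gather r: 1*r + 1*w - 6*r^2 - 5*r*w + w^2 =-6*r^2 + r*(1 - 5*w) + w^2 + w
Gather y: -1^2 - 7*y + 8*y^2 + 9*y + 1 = 8*y^2 + 2*y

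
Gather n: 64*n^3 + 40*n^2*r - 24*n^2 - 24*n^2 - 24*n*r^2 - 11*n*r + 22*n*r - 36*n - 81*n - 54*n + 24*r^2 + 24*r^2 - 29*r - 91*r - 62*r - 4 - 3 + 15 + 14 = 64*n^3 + n^2*(40*r - 48) + n*(-24*r^2 + 11*r - 171) + 48*r^2 - 182*r + 22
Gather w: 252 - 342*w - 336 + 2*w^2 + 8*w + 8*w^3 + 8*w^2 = 8*w^3 + 10*w^2 - 334*w - 84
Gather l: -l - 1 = -l - 1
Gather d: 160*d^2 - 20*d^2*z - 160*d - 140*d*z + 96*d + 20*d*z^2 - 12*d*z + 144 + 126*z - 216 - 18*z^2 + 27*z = d^2*(160 - 20*z) + d*(20*z^2 - 152*z - 64) - 18*z^2 + 153*z - 72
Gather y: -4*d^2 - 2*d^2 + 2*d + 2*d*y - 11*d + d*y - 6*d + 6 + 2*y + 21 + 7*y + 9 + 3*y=-6*d^2 - 15*d + y*(3*d + 12) + 36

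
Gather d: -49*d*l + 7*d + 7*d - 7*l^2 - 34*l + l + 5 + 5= d*(14 - 49*l) - 7*l^2 - 33*l + 10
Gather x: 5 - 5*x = 5 - 5*x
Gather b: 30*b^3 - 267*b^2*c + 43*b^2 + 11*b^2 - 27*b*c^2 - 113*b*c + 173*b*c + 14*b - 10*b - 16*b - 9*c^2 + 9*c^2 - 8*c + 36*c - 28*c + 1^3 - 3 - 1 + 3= 30*b^3 + b^2*(54 - 267*c) + b*(-27*c^2 + 60*c - 12)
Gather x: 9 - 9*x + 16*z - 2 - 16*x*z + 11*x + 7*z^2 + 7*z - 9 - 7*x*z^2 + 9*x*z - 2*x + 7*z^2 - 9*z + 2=x*(-7*z^2 - 7*z) + 14*z^2 + 14*z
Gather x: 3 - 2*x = 3 - 2*x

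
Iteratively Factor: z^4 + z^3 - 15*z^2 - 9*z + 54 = (z + 3)*(z^3 - 2*z^2 - 9*z + 18) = (z + 3)^2*(z^2 - 5*z + 6) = (z - 3)*(z + 3)^2*(z - 2)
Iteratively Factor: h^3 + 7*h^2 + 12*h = (h + 3)*(h^2 + 4*h) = h*(h + 3)*(h + 4)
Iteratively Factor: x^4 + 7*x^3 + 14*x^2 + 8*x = (x + 1)*(x^3 + 6*x^2 + 8*x) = (x + 1)*(x + 2)*(x^2 + 4*x) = x*(x + 1)*(x + 2)*(x + 4)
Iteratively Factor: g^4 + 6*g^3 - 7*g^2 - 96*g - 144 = (g - 4)*(g^3 + 10*g^2 + 33*g + 36) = (g - 4)*(g + 3)*(g^2 + 7*g + 12) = (g - 4)*(g + 3)*(g + 4)*(g + 3)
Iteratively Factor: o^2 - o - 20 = (o + 4)*(o - 5)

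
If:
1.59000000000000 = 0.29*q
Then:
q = 5.48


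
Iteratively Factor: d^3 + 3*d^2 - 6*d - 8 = (d + 1)*(d^2 + 2*d - 8) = (d + 1)*(d + 4)*(d - 2)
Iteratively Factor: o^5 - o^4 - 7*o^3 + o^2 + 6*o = (o - 1)*(o^4 - 7*o^2 - 6*o) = (o - 1)*(o + 1)*(o^3 - o^2 - 6*o) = o*(o - 1)*(o + 1)*(o^2 - o - 6) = o*(o - 3)*(o - 1)*(o + 1)*(o + 2)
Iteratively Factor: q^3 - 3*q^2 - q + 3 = (q - 3)*(q^2 - 1) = (q - 3)*(q - 1)*(q + 1)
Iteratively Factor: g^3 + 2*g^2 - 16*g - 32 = (g - 4)*(g^2 + 6*g + 8) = (g - 4)*(g + 4)*(g + 2)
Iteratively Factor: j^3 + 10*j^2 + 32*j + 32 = (j + 2)*(j^2 + 8*j + 16) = (j + 2)*(j + 4)*(j + 4)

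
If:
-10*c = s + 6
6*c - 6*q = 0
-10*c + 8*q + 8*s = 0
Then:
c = -24/41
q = -24/41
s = -6/41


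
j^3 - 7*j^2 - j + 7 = (j - 7)*(j - 1)*(j + 1)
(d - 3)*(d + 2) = d^2 - d - 6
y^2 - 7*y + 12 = (y - 4)*(y - 3)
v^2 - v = v*(v - 1)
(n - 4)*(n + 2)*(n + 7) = n^3 + 5*n^2 - 22*n - 56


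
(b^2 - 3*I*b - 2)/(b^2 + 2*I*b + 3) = (b - 2*I)/(b + 3*I)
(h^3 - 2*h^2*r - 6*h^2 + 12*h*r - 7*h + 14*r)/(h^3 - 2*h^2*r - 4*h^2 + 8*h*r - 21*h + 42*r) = (h + 1)/(h + 3)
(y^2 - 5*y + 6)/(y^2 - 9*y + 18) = (y - 2)/(y - 6)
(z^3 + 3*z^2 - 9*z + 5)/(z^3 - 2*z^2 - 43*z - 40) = (z^2 - 2*z + 1)/(z^2 - 7*z - 8)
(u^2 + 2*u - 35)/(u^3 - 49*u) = (u - 5)/(u*(u - 7))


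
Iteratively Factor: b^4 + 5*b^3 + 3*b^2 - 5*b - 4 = (b + 4)*(b^3 + b^2 - b - 1) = (b + 1)*(b + 4)*(b^2 - 1) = (b + 1)^2*(b + 4)*(b - 1)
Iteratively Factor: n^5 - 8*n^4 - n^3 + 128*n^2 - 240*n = (n - 5)*(n^4 - 3*n^3 - 16*n^2 + 48*n) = (n - 5)*(n + 4)*(n^3 - 7*n^2 + 12*n) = n*(n - 5)*(n + 4)*(n^2 - 7*n + 12) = n*(n - 5)*(n - 4)*(n + 4)*(n - 3)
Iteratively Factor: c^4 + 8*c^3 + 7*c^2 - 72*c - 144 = (c + 4)*(c^3 + 4*c^2 - 9*c - 36) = (c + 3)*(c + 4)*(c^2 + c - 12) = (c + 3)*(c + 4)^2*(c - 3)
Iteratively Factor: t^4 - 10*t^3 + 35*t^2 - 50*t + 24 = (t - 3)*(t^3 - 7*t^2 + 14*t - 8) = (t - 4)*(t - 3)*(t^2 - 3*t + 2) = (t - 4)*(t - 3)*(t - 2)*(t - 1)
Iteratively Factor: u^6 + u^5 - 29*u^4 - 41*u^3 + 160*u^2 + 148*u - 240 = (u + 2)*(u^5 - u^4 - 27*u^3 + 13*u^2 + 134*u - 120) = (u - 2)*(u + 2)*(u^4 + u^3 - 25*u^2 - 37*u + 60) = (u - 2)*(u + 2)*(u + 4)*(u^3 - 3*u^2 - 13*u + 15) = (u - 2)*(u - 1)*(u + 2)*(u + 4)*(u^2 - 2*u - 15) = (u - 2)*(u - 1)*(u + 2)*(u + 3)*(u + 4)*(u - 5)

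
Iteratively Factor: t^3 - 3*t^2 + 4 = (t + 1)*(t^2 - 4*t + 4) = (t - 2)*(t + 1)*(t - 2)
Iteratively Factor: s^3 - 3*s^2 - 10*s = (s - 5)*(s^2 + 2*s) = s*(s - 5)*(s + 2)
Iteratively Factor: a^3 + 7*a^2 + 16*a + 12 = (a + 3)*(a^2 + 4*a + 4) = (a + 2)*(a + 3)*(a + 2)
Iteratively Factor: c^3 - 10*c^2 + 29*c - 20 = (c - 5)*(c^2 - 5*c + 4) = (c - 5)*(c - 1)*(c - 4)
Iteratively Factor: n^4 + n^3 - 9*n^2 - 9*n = (n + 1)*(n^3 - 9*n) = (n - 3)*(n + 1)*(n^2 + 3*n) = n*(n - 3)*(n + 1)*(n + 3)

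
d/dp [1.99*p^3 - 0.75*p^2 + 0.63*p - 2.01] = 5.97*p^2 - 1.5*p + 0.63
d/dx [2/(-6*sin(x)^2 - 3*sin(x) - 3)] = 2*(4*sin(x) + 1)*cos(x)/(3*(sin(x) - cos(2*x) + 2)^2)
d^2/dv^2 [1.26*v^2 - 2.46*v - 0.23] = 2.52000000000000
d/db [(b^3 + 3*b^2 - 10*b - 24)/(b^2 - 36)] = (b^4 - 98*b^2 - 168*b + 360)/(b^4 - 72*b^2 + 1296)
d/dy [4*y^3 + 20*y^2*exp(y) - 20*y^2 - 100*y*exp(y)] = 20*y^2*exp(y) + 12*y^2 - 60*y*exp(y) - 40*y - 100*exp(y)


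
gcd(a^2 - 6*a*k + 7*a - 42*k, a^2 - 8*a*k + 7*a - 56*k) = a + 7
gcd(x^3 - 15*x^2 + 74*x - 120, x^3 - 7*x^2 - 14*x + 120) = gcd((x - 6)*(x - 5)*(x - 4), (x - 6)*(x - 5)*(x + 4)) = x^2 - 11*x + 30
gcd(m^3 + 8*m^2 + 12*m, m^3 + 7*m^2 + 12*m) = m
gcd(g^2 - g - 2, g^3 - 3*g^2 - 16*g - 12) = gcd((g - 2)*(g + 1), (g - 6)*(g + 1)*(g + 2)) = g + 1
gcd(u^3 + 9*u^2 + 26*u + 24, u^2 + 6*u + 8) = u^2 + 6*u + 8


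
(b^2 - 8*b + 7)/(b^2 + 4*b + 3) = (b^2 - 8*b + 7)/(b^2 + 4*b + 3)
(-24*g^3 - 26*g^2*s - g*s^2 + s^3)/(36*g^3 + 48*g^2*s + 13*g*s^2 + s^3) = (-24*g^2 - 2*g*s + s^2)/(36*g^2 + 12*g*s + s^2)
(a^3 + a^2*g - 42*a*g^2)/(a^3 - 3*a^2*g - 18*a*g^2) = (a + 7*g)/(a + 3*g)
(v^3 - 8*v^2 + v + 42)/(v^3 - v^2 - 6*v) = (v - 7)/v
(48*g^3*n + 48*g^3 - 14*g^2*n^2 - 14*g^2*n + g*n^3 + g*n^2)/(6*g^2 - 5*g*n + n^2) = g*(48*g^2*n + 48*g^2 - 14*g*n^2 - 14*g*n + n^3 + n^2)/(6*g^2 - 5*g*n + n^2)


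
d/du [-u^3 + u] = 1 - 3*u^2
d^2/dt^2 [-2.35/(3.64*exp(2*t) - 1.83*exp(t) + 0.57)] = (-2.35*(7.28*exp(t) - 1.83)*(14.56*exp(t) - 3.66)*exp(t) + (34.216*exp(t) - 4.3005)*(3.64*exp(2*t) - 1.83*exp(t) + 0.57))*exp(t)/(3.64*exp(2*t) - 1.83*exp(t) + 0.57)^3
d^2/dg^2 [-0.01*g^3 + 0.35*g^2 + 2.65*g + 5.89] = 0.7 - 0.06*g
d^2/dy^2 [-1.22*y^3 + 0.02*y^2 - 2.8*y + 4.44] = 0.04 - 7.32*y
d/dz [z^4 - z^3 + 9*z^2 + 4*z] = 4*z^3 - 3*z^2 + 18*z + 4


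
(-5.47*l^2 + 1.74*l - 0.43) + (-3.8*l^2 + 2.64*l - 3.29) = -9.27*l^2 + 4.38*l - 3.72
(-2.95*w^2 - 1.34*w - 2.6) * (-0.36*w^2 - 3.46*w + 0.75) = 1.062*w^4 + 10.6894*w^3 + 3.3599*w^2 + 7.991*w - 1.95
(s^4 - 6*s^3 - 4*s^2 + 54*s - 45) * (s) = s^5 - 6*s^4 - 4*s^3 + 54*s^2 - 45*s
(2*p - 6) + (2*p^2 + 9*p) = 2*p^2 + 11*p - 6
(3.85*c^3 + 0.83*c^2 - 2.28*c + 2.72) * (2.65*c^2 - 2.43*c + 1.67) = 10.2025*c^5 - 7.156*c^4 - 1.6294*c^3 + 14.1345*c^2 - 10.4172*c + 4.5424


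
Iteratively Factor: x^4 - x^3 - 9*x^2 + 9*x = (x - 3)*(x^3 + 2*x^2 - 3*x) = (x - 3)*(x + 3)*(x^2 - x) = x*(x - 3)*(x + 3)*(x - 1)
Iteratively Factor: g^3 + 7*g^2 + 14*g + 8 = (g + 1)*(g^2 + 6*g + 8) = (g + 1)*(g + 4)*(g + 2)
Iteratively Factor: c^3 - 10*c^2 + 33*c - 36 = (c - 4)*(c^2 - 6*c + 9) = (c - 4)*(c - 3)*(c - 3)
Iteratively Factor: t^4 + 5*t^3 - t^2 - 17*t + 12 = (t + 3)*(t^3 + 2*t^2 - 7*t + 4) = (t + 3)*(t + 4)*(t^2 - 2*t + 1) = (t - 1)*(t + 3)*(t + 4)*(t - 1)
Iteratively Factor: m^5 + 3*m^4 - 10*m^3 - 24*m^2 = (m - 3)*(m^4 + 6*m^3 + 8*m^2) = (m - 3)*(m + 4)*(m^3 + 2*m^2) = m*(m - 3)*(m + 4)*(m^2 + 2*m) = m^2*(m - 3)*(m + 4)*(m + 2)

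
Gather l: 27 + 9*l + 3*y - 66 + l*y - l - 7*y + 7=l*(y + 8) - 4*y - 32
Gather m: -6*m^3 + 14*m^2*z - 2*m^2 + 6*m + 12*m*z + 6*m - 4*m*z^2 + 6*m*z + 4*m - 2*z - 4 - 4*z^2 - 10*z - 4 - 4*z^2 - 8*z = -6*m^3 + m^2*(14*z - 2) + m*(-4*z^2 + 18*z + 16) - 8*z^2 - 20*z - 8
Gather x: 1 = 1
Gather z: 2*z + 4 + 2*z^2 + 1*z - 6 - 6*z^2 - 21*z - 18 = -4*z^2 - 18*z - 20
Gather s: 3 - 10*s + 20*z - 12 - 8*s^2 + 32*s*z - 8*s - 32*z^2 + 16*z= -8*s^2 + s*(32*z - 18) - 32*z^2 + 36*z - 9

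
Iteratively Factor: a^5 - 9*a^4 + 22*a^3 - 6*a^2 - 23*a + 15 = (a - 5)*(a^4 - 4*a^3 + 2*a^2 + 4*a - 3) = (a - 5)*(a - 3)*(a^3 - a^2 - a + 1) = (a - 5)*(a - 3)*(a + 1)*(a^2 - 2*a + 1) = (a - 5)*(a - 3)*(a - 1)*(a + 1)*(a - 1)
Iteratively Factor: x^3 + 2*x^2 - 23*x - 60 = (x + 4)*(x^2 - 2*x - 15) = (x - 5)*(x + 4)*(x + 3)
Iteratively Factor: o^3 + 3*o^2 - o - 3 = (o + 3)*(o^2 - 1) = (o - 1)*(o + 3)*(o + 1)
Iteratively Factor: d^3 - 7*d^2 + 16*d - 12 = (d - 2)*(d^2 - 5*d + 6) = (d - 3)*(d - 2)*(d - 2)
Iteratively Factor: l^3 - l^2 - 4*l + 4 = (l + 2)*(l^2 - 3*l + 2) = (l - 1)*(l + 2)*(l - 2)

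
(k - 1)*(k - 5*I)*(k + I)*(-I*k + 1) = -I*k^4 - 3*k^3 + I*k^3 + 3*k^2 - 9*I*k^2 + 5*k + 9*I*k - 5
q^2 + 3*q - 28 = (q - 4)*(q + 7)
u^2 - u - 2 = (u - 2)*(u + 1)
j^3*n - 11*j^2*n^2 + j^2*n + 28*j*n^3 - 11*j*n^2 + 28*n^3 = (j - 7*n)*(j - 4*n)*(j*n + n)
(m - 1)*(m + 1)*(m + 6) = m^3 + 6*m^2 - m - 6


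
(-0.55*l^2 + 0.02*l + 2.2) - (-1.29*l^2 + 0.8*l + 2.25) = 0.74*l^2 - 0.78*l - 0.0499999999999998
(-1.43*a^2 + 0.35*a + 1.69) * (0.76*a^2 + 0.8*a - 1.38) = -1.0868*a^4 - 0.878*a^3 + 3.5378*a^2 + 0.869*a - 2.3322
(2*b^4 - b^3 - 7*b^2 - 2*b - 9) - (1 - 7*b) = 2*b^4 - b^3 - 7*b^2 + 5*b - 10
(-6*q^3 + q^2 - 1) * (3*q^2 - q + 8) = -18*q^5 + 9*q^4 - 49*q^3 + 5*q^2 + q - 8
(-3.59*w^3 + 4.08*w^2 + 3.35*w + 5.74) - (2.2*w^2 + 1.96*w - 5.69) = -3.59*w^3 + 1.88*w^2 + 1.39*w + 11.43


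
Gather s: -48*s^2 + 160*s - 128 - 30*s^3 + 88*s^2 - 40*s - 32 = -30*s^3 + 40*s^2 + 120*s - 160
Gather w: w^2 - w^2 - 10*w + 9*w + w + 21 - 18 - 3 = 0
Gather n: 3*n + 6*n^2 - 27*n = 6*n^2 - 24*n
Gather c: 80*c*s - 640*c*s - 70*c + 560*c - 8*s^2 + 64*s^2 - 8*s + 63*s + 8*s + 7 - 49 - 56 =c*(490 - 560*s) + 56*s^2 + 63*s - 98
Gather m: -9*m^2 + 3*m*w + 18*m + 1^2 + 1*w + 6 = -9*m^2 + m*(3*w + 18) + w + 7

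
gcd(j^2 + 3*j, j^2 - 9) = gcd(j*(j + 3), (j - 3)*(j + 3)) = j + 3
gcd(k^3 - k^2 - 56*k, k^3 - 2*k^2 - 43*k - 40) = k - 8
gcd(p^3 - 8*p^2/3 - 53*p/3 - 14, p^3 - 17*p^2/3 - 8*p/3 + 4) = p^2 - 5*p - 6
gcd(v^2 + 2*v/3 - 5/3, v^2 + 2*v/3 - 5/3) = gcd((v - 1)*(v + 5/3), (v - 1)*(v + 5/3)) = v^2 + 2*v/3 - 5/3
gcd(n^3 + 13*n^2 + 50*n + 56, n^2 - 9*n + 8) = 1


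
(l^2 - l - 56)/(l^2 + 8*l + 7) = (l - 8)/(l + 1)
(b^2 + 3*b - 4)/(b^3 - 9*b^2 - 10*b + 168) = (b - 1)/(b^2 - 13*b + 42)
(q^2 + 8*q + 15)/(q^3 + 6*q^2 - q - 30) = 1/(q - 2)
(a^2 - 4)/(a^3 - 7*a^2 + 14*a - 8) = (a + 2)/(a^2 - 5*a + 4)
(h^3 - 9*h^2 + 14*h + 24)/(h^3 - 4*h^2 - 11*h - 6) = (h - 4)/(h + 1)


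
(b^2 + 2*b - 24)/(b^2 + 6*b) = (b - 4)/b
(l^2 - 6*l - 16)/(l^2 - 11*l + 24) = (l + 2)/(l - 3)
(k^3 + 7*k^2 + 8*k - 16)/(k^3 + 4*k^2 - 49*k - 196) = (k^2 + 3*k - 4)/(k^2 - 49)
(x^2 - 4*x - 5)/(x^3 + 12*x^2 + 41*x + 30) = (x - 5)/(x^2 + 11*x + 30)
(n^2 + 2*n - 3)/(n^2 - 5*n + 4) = (n + 3)/(n - 4)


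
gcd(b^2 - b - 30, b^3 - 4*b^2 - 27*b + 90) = b^2 - b - 30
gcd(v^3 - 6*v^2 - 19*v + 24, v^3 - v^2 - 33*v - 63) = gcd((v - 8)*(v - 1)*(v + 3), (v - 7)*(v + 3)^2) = v + 3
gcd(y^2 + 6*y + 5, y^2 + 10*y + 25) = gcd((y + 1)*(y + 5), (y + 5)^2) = y + 5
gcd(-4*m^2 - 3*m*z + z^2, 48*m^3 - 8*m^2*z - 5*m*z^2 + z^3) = -4*m + z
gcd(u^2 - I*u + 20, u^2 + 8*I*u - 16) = u + 4*I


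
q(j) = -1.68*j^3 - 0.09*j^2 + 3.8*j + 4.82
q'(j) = -5.04*j^2 - 0.18*j + 3.8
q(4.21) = -106.14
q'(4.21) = -86.29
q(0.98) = 6.88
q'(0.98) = -1.22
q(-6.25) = 387.71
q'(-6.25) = -191.95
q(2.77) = -21.05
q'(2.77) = -35.37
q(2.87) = -24.73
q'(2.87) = -38.23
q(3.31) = -44.51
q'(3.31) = -52.01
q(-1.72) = 6.57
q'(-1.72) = -10.80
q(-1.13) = 2.84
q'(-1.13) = -2.43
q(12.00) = -2865.58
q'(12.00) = -724.12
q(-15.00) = 5597.57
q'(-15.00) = -1127.50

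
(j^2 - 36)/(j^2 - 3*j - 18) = (j + 6)/(j + 3)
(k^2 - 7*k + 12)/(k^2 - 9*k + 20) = (k - 3)/(k - 5)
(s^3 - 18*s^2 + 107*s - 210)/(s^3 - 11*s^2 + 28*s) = (s^2 - 11*s + 30)/(s*(s - 4))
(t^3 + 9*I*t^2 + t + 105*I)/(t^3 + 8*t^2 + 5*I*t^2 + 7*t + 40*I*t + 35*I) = (t^2 + 4*I*t + 21)/(t^2 + 8*t + 7)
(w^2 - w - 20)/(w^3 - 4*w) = (w^2 - w - 20)/(w*(w^2 - 4))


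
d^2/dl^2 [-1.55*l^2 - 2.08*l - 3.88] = -3.10000000000000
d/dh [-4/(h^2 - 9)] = 8*h/(h^2 - 9)^2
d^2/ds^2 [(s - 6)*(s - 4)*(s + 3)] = 6*s - 14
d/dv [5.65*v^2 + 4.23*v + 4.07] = 11.3*v + 4.23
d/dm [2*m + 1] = 2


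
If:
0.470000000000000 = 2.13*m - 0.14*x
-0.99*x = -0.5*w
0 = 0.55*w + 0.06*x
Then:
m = 0.22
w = 0.00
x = 0.00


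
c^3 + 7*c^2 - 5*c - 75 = (c - 3)*(c + 5)^2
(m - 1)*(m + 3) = m^2 + 2*m - 3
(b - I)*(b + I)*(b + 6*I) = b^3 + 6*I*b^2 + b + 6*I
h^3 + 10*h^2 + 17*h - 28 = (h - 1)*(h + 4)*(h + 7)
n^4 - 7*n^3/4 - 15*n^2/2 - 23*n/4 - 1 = (n - 4)*(n + 1/4)*(n + 1)^2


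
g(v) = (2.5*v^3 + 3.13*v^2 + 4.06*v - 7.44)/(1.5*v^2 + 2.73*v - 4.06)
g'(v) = (-3.0*v - 2.73)*(2.5*v^3 + 3.13*v^2 + 4.06*v - 7.44)/(1.5*v^2 + 2.73*v - 4.06)^2 + (7.5*v^2 + 6.26*v + 4.06)/(1.5*v^2 + 2.73*v - 4.06) = (3.75*v^4 + 13.65*v^3 - 27.9951*v^2 - 3.0956*v + 3.8276)/(2.25*v^4 + 8.19*v^3 - 4.7271*v^2 - 22.1676*v + 16.4836)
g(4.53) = 7.87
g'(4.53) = 1.48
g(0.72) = 1.49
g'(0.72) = -3.93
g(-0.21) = 1.79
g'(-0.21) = 0.15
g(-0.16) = 1.80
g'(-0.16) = 0.18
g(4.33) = 7.57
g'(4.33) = 1.47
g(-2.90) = -84.43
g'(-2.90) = -713.22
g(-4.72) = -13.34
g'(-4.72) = -0.66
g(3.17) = 5.92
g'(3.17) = 1.36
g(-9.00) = -17.37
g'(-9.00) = 1.44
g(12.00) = 19.66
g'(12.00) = 1.62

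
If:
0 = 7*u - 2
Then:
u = 2/7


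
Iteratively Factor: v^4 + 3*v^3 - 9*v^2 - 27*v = (v)*(v^3 + 3*v^2 - 9*v - 27) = v*(v + 3)*(v^2 - 9) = v*(v - 3)*(v + 3)*(v + 3)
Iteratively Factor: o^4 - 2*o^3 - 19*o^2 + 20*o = (o + 4)*(o^3 - 6*o^2 + 5*o) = (o - 5)*(o + 4)*(o^2 - o) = (o - 5)*(o - 1)*(o + 4)*(o)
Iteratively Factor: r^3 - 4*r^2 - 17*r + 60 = (r - 5)*(r^2 + r - 12) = (r - 5)*(r + 4)*(r - 3)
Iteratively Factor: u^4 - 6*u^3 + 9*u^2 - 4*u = (u - 4)*(u^3 - 2*u^2 + u) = (u - 4)*(u - 1)*(u^2 - u) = (u - 4)*(u - 1)^2*(u)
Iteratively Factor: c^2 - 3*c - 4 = (c - 4)*(c + 1)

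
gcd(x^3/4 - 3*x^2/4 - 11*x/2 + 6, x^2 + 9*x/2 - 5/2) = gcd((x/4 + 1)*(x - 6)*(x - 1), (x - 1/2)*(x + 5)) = 1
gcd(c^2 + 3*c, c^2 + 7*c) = c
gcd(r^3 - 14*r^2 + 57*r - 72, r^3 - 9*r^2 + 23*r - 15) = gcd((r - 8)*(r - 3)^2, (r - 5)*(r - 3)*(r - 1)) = r - 3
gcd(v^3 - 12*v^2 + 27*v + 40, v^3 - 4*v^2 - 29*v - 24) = v^2 - 7*v - 8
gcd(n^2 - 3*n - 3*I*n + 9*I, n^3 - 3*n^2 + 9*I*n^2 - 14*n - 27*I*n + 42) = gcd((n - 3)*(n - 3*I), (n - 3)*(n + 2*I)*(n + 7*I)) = n - 3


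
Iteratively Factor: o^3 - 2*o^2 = (o - 2)*(o^2) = o*(o - 2)*(o)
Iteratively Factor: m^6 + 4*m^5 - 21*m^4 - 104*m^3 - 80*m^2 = (m - 5)*(m^5 + 9*m^4 + 24*m^3 + 16*m^2) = (m - 5)*(m + 4)*(m^4 + 5*m^3 + 4*m^2) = m*(m - 5)*(m + 4)*(m^3 + 5*m^2 + 4*m) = m*(m - 5)*(m + 1)*(m + 4)*(m^2 + 4*m) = m^2*(m - 5)*(m + 1)*(m + 4)*(m + 4)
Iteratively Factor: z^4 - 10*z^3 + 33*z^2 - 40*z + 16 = (z - 4)*(z^3 - 6*z^2 + 9*z - 4) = (z - 4)^2*(z^2 - 2*z + 1) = (z - 4)^2*(z - 1)*(z - 1)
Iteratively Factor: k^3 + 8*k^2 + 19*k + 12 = (k + 3)*(k^2 + 5*k + 4) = (k + 1)*(k + 3)*(k + 4)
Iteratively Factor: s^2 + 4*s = (s + 4)*(s)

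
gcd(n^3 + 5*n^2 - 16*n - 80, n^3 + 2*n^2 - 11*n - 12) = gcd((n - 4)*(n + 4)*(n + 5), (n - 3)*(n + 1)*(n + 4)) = n + 4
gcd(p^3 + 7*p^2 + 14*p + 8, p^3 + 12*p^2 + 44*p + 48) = p^2 + 6*p + 8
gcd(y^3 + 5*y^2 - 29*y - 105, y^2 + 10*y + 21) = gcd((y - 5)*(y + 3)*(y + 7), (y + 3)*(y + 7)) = y^2 + 10*y + 21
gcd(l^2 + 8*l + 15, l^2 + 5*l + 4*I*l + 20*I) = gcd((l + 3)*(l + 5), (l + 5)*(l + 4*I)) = l + 5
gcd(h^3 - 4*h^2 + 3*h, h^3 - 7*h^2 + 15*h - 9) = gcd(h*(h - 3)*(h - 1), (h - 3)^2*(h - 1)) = h^2 - 4*h + 3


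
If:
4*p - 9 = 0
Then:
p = 9/4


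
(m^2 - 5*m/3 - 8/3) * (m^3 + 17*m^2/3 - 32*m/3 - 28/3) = m^5 + 4*m^4 - 205*m^3/9 - 20*m^2/3 + 44*m + 224/9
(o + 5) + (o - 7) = 2*o - 2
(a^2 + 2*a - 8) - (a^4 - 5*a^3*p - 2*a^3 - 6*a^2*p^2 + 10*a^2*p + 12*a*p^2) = -a^4 + 5*a^3*p + 2*a^3 + 6*a^2*p^2 - 10*a^2*p + a^2 - 12*a*p^2 + 2*a - 8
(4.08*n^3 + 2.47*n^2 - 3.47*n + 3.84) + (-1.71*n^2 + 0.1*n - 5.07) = 4.08*n^3 + 0.76*n^2 - 3.37*n - 1.23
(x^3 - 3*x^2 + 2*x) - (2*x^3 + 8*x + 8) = -x^3 - 3*x^2 - 6*x - 8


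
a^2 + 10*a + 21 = (a + 3)*(a + 7)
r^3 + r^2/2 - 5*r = r*(r - 2)*(r + 5/2)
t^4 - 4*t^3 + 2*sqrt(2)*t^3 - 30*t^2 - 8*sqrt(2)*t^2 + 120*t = t*(t - 4)*(t - 3*sqrt(2))*(t + 5*sqrt(2))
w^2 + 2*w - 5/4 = (w - 1/2)*(w + 5/2)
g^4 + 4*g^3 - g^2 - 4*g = g*(g - 1)*(g + 1)*(g + 4)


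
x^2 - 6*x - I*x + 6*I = (x - 6)*(x - I)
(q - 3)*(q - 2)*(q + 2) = q^3 - 3*q^2 - 4*q + 12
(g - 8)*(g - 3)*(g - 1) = g^3 - 12*g^2 + 35*g - 24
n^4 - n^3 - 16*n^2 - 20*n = n*(n - 5)*(n + 2)^2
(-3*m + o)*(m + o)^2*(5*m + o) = -15*m^4 - 28*m^3*o - 10*m^2*o^2 + 4*m*o^3 + o^4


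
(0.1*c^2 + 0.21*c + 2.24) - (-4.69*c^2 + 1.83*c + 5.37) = 4.79*c^2 - 1.62*c - 3.13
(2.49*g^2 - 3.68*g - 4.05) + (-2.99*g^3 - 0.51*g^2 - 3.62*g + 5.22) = -2.99*g^3 + 1.98*g^2 - 7.3*g + 1.17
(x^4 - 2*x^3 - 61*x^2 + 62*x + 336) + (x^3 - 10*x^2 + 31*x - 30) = x^4 - x^3 - 71*x^2 + 93*x + 306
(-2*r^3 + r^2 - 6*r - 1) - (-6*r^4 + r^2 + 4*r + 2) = 6*r^4 - 2*r^3 - 10*r - 3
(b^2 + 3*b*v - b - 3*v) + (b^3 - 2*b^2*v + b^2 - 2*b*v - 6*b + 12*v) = b^3 - 2*b^2*v + 2*b^2 + b*v - 7*b + 9*v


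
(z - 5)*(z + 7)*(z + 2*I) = z^3 + 2*z^2 + 2*I*z^2 - 35*z + 4*I*z - 70*I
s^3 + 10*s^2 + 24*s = s*(s + 4)*(s + 6)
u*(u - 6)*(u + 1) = u^3 - 5*u^2 - 6*u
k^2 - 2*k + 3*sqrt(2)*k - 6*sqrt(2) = (k - 2)*(k + 3*sqrt(2))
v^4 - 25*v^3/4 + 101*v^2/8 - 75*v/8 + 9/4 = (v - 3)*(v - 2)*(v - 3/4)*(v - 1/2)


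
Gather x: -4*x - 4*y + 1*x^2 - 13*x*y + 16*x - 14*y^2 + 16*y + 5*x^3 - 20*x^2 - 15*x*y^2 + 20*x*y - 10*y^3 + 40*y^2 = 5*x^3 - 19*x^2 + x*(-15*y^2 + 7*y + 12) - 10*y^3 + 26*y^2 + 12*y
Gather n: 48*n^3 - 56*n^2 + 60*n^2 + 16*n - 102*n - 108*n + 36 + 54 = 48*n^3 + 4*n^2 - 194*n + 90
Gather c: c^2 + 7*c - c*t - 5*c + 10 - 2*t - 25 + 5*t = c^2 + c*(2 - t) + 3*t - 15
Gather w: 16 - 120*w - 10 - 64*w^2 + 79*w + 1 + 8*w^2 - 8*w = -56*w^2 - 49*w + 7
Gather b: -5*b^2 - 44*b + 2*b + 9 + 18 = -5*b^2 - 42*b + 27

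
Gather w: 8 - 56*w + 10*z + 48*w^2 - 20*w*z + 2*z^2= 48*w^2 + w*(-20*z - 56) + 2*z^2 + 10*z + 8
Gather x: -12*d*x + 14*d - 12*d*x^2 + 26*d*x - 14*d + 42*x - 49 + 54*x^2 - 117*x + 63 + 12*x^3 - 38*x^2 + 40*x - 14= 12*x^3 + x^2*(16 - 12*d) + x*(14*d - 35)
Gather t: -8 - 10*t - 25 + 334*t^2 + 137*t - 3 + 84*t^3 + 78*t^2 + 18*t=84*t^3 + 412*t^2 + 145*t - 36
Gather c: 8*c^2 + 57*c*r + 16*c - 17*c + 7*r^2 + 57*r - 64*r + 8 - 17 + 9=8*c^2 + c*(57*r - 1) + 7*r^2 - 7*r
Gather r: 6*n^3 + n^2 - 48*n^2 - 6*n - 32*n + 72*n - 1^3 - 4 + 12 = 6*n^3 - 47*n^2 + 34*n + 7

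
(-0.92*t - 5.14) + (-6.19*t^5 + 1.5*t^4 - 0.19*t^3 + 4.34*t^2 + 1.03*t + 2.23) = -6.19*t^5 + 1.5*t^4 - 0.19*t^3 + 4.34*t^2 + 0.11*t - 2.91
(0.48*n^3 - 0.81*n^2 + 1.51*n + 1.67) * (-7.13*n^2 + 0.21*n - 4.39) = -3.4224*n^5 + 5.8761*n^4 - 13.0436*n^3 - 8.0341*n^2 - 6.2782*n - 7.3313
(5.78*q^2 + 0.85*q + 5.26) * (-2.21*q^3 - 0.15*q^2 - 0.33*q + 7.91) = -12.7738*q^5 - 2.7455*q^4 - 13.6595*q^3 + 44.6503*q^2 + 4.9877*q + 41.6066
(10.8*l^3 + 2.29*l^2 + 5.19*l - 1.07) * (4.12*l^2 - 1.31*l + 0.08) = 44.496*l^5 - 4.7132*l^4 + 19.2469*l^3 - 11.0241*l^2 + 1.8169*l - 0.0856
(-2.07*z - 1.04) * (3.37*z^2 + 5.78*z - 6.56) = -6.9759*z^3 - 15.4694*z^2 + 7.568*z + 6.8224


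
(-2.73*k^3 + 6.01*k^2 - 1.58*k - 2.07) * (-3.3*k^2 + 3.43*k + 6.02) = 9.009*k^5 - 29.1969*k^4 + 9.3937*k^3 + 37.5918*k^2 - 16.6117*k - 12.4614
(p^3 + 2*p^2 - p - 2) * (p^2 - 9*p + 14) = p^5 - 7*p^4 - 5*p^3 + 35*p^2 + 4*p - 28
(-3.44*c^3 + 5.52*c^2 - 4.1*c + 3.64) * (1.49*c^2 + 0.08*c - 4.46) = -5.1256*c^5 + 7.9496*c^4 + 9.675*c^3 - 19.5236*c^2 + 18.5772*c - 16.2344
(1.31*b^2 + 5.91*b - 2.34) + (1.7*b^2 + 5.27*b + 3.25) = 3.01*b^2 + 11.18*b + 0.91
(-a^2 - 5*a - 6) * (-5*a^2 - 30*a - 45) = 5*a^4 + 55*a^3 + 225*a^2 + 405*a + 270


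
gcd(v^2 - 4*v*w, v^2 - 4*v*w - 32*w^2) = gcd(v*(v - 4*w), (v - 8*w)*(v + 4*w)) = 1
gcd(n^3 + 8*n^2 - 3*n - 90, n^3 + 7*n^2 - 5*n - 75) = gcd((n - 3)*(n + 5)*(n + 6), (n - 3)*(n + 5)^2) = n^2 + 2*n - 15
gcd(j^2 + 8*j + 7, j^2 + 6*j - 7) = j + 7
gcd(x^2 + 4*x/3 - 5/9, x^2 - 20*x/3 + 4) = 1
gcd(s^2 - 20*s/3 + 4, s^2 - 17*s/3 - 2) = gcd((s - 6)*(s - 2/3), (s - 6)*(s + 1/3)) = s - 6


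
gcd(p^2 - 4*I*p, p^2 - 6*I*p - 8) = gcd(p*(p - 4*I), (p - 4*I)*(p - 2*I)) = p - 4*I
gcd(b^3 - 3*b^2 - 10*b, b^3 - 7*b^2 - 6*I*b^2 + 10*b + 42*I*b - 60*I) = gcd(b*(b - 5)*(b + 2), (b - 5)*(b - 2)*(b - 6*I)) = b - 5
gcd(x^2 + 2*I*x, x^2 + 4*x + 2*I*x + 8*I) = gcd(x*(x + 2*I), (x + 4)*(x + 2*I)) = x + 2*I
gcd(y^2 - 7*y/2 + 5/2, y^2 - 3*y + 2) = y - 1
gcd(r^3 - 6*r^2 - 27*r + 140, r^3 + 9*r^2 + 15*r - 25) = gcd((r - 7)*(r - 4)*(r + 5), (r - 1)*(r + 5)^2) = r + 5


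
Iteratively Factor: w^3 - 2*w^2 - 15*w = (w)*(w^2 - 2*w - 15) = w*(w - 5)*(w + 3)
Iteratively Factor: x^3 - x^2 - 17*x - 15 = (x - 5)*(x^2 + 4*x + 3) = (x - 5)*(x + 3)*(x + 1)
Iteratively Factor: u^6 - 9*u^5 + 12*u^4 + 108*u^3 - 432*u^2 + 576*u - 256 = (u - 1)*(u^5 - 8*u^4 + 4*u^3 + 112*u^2 - 320*u + 256) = (u - 4)*(u - 1)*(u^4 - 4*u^3 - 12*u^2 + 64*u - 64) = (u - 4)*(u - 2)*(u - 1)*(u^3 - 2*u^2 - 16*u + 32) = (u - 4)*(u - 2)*(u - 1)*(u + 4)*(u^2 - 6*u + 8) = (u - 4)*(u - 2)^2*(u - 1)*(u + 4)*(u - 4)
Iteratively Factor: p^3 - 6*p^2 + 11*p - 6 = (p - 2)*(p^2 - 4*p + 3) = (p - 2)*(p - 1)*(p - 3)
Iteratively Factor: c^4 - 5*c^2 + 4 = (c - 2)*(c^3 + 2*c^2 - c - 2) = (c - 2)*(c + 2)*(c^2 - 1) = (c - 2)*(c - 1)*(c + 2)*(c + 1)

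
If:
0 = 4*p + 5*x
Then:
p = -5*x/4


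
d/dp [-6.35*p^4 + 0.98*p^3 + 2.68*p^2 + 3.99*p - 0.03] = -25.4*p^3 + 2.94*p^2 + 5.36*p + 3.99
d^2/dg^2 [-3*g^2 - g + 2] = -6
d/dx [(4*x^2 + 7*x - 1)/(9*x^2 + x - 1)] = (-59*x^2 + 10*x - 6)/(81*x^4 + 18*x^3 - 17*x^2 - 2*x + 1)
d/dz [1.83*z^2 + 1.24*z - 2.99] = 3.66*z + 1.24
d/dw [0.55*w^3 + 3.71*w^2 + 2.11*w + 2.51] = 1.65*w^2 + 7.42*w + 2.11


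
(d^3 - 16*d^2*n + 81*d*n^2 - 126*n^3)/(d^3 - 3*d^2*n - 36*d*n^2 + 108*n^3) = (d - 7*n)/(d + 6*n)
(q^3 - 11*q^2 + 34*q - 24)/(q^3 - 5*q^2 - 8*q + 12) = (q - 4)/(q + 2)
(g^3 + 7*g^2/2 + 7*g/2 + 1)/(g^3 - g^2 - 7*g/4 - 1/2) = 2*(g^2 + 3*g + 2)/(2*g^2 - 3*g - 2)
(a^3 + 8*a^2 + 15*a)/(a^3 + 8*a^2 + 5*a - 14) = a*(a^2 + 8*a + 15)/(a^3 + 8*a^2 + 5*a - 14)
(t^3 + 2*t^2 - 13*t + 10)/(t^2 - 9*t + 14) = (t^2 + 4*t - 5)/(t - 7)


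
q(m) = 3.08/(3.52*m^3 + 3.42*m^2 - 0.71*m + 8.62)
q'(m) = 3.08*(-10.56*m^2 - 6.84*m + 0.71)/(3.52*m^3 + 3.42*m^2 - 0.71*m + 8.62)^2 = (-32.5248*m^2 - 21.0672*m + 2.1868)/(3.52*m^3 + 3.42*m^2 - 0.71*m + 8.62)^2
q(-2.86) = -0.07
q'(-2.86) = -0.11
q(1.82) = 0.08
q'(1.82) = -0.09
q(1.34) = 0.14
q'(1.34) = -0.17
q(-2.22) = -0.27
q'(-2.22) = -0.85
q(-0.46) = 0.33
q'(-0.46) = 0.06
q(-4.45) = -0.01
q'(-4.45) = -0.01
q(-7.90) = -0.00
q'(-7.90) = -0.00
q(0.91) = 0.23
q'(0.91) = -0.24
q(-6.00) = -0.00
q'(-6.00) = -0.00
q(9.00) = 0.00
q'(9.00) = -0.00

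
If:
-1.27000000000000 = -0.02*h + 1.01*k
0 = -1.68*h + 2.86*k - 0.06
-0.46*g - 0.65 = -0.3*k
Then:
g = -2.26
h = -2.25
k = -1.30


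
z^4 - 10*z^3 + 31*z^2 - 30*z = z*(z - 5)*(z - 3)*(z - 2)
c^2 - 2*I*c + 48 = (c - 8*I)*(c + 6*I)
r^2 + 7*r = r*(r + 7)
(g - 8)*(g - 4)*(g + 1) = g^3 - 11*g^2 + 20*g + 32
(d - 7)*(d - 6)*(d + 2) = d^3 - 11*d^2 + 16*d + 84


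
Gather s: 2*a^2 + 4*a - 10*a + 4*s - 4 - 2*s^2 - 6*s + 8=2*a^2 - 6*a - 2*s^2 - 2*s + 4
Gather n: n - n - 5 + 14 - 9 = 0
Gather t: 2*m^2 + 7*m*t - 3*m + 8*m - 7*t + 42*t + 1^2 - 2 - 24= 2*m^2 + 5*m + t*(7*m + 35) - 25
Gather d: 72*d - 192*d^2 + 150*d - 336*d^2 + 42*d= -528*d^2 + 264*d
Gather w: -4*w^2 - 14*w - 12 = -4*w^2 - 14*w - 12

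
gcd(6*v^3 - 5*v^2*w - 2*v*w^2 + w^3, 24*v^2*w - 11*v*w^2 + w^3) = 3*v - w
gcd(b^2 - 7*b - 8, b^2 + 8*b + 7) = b + 1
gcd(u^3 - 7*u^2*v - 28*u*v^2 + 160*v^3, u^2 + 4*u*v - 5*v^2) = u + 5*v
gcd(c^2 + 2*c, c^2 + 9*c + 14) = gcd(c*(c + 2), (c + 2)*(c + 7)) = c + 2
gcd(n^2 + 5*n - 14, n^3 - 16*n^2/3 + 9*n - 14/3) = n - 2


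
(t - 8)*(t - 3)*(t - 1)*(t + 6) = t^4 - 6*t^3 - 37*t^2 + 186*t - 144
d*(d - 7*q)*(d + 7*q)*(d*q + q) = d^4*q + d^3*q - 49*d^2*q^3 - 49*d*q^3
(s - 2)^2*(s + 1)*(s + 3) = s^4 - 9*s^2 + 4*s + 12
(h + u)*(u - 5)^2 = h*u^2 - 10*h*u + 25*h + u^3 - 10*u^2 + 25*u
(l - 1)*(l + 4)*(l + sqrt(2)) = l^3 + sqrt(2)*l^2 + 3*l^2 - 4*l + 3*sqrt(2)*l - 4*sqrt(2)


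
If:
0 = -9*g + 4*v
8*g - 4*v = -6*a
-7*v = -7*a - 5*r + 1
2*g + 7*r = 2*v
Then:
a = -14/1075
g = -84/1075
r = -6/215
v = -189/1075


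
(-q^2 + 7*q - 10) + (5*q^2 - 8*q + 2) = 4*q^2 - q - 8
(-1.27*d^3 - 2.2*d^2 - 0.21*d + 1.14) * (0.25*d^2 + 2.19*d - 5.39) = -0.3175*d^5 - 3.3313*d^4 + 1.9748*d^3 + 11.6831*d^2 + 3.6285*d - 6.1446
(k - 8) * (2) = 2*k - 16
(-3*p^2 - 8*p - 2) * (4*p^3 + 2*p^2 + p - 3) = -12*p^5 - 38*p^4 - 27*p^3 - 3*p^2 + 22*p + 6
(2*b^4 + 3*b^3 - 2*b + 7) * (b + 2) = 2*b^5 + 7*b^4 + 6*b^3 - 2*b^2 + 3*b + 14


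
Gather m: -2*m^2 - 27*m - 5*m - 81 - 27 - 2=-2*m^2 - 32*m - 110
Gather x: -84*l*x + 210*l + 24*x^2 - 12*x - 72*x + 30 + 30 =210*l + 24*x^2 + x*(-84*l - 84) + 60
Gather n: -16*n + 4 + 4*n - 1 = 3 - 12*n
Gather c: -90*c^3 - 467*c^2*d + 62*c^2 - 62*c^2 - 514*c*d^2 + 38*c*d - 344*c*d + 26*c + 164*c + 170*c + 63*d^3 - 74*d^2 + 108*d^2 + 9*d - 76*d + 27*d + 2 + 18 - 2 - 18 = -90*c^3 - 467*c^2*d + c*(-514*d^2 - 306*d + 360) + 63*d^3 + 34*d^2 - 40*d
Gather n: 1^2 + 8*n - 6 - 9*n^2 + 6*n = -9*n^2 + 14*n - 5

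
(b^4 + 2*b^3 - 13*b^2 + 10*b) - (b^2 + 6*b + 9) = b^4 + 2*b^3 - 14*b^2 + 4*b - 9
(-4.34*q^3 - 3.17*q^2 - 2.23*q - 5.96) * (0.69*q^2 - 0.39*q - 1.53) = -2.9946*q^5 - 0.494699999999999*q^4 + 6.3378*q^3 + 1.6074*q^2 + 5.7363*q + 9.1188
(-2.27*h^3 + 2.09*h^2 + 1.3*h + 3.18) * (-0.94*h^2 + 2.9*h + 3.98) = 2.1338*h^5 - 8.5476*h^4 - 4.1956*h^3 + 9.099*h^2 + 14.396*h + 12.6564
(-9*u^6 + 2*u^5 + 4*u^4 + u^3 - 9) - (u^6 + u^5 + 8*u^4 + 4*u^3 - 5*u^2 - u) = -10*u^6 + u^5 - 4*u^4 - 3*u^3 + 5*u^2 + u - 9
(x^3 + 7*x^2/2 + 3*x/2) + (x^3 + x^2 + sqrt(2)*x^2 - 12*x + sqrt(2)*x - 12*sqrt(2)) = 2*x^3 + sqrt(2)*x^2 + 9*x^2/2 - 21*x/2 + sqrt(2)*x - 12*sqrt(2)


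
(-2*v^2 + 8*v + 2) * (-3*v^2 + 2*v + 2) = 6*v^4 - 28*v^3 + 6*v^2 + 20*v + 4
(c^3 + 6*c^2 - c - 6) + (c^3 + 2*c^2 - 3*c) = 2*c^3 + 8*c^2 - 4*c - 6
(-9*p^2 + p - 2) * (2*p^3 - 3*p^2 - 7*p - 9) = -18*p^5 + 29*p^4 + 56*p^3 + 80*p^2 + 5*p + 18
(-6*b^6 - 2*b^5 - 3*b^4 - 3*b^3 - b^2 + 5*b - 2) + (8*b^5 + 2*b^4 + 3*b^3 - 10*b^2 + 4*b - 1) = -6*b^6 + 6*b^5 - b^4 - 11*b^2 + 9*b - 3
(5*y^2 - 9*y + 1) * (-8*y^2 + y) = -40*y^4 + 77*y^3 - 17*y^2 + y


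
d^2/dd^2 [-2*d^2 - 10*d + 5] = -4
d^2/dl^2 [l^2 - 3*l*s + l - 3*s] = 2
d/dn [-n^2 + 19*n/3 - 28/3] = 19/3 - 2*n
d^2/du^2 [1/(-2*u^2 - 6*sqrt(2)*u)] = (u*(u + 3*sqrt(2)) - (2*u + 3*sqrt(2))^2)/(u^3*(u + 3*sqrt(2))^3)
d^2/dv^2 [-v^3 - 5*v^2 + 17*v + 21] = -6*v - 10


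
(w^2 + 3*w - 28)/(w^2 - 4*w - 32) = (-w^2 - 3*w + 28)/(-w^2 + 4*w + 32)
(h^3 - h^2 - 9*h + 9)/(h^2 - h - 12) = (h^2 - 4*h + 3)/(h - 4)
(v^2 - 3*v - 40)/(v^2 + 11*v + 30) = (v - 8)/(v + 6)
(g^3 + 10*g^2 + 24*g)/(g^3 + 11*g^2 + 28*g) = (g + 6)/(g + 7)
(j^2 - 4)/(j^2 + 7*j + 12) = (j^2 - 4)/(j^2 + 7*j + 12)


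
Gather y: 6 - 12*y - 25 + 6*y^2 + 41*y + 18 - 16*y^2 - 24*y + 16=-10*y^2 + 5*y + 15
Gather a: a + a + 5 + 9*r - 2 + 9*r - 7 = 2*a + 18*r - 4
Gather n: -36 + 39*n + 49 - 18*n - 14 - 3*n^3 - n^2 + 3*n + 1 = -3*n^3 - n^2 + 24*n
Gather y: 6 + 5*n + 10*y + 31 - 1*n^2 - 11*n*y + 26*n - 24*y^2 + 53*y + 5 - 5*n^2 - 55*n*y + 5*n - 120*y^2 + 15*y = -6*n^2 + 36*n - 144*y^2 + y*(78 - 66*n) + 42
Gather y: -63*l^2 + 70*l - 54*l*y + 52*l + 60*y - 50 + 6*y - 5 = -63*l^2 + 122*l + y*(66 - 54*l) - 55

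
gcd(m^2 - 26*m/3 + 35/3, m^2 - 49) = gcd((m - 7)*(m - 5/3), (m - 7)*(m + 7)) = m - 7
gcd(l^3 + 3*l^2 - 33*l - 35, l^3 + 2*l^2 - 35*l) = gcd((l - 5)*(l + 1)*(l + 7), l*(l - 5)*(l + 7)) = l^2 + 2*l - 35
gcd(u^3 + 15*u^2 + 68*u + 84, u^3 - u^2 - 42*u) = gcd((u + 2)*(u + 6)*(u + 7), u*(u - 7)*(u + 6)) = u + 6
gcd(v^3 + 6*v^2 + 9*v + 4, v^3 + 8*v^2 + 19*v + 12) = v^2 + 5*v + 4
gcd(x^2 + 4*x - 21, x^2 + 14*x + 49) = x + 7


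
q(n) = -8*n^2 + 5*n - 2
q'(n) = 5 - 16*n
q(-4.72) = -203.83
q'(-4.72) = 80.52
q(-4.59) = -193.49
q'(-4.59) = 78.44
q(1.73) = -17.29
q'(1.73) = -22.68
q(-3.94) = -145.89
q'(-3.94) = 68.04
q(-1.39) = -24.41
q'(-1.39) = 27.24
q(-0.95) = -13.97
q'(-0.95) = 20.20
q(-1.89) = -40.03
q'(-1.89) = 35.24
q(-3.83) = -138.50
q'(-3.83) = 66.28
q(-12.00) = -1214.00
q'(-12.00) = 197.00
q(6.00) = -260.00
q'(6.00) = -91.00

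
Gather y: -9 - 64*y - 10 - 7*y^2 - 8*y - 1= -7*y^2 - 72*y - 20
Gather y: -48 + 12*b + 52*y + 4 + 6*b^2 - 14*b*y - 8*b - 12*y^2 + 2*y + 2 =6*b^2 + 4*b - 12*y^2 + y*(54 - 14*b) - 42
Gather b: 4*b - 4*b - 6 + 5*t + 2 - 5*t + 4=0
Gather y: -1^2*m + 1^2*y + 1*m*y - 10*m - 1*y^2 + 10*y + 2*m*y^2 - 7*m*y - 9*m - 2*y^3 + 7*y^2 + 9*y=-20*m - 2*y^3 + y^2*(2*m + 6) + y*(20 - 6*m)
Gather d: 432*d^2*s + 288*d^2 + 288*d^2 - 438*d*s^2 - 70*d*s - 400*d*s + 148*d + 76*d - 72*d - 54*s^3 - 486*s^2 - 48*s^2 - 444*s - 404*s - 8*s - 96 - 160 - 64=d^2*(432*s + 576) + d*(-438*s^2 - 470*s + 152) - 54*s^3 - 534*s^2 - 856*s - 320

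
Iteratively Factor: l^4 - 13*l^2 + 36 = (l + 3)*(l^3 - 3*l^2 - 4*l + 12) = (l - 3)*(l + 3)*(l^2 - 4) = (l - 3)*(l + 2)*(l + 3)*(l - 2)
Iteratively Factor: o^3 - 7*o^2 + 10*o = (o)*(o^2 - 7*o + 10) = o*(o - 2)*(o - 5)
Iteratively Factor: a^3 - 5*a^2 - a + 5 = (a - 5)*(a^2 - 1) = (a - 5)*(a + 1)*(a - 1)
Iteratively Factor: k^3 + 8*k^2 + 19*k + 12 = (k + 3)*(k^2 + 5*k + 4) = (k + 1)*(k + 3)*(k + 4)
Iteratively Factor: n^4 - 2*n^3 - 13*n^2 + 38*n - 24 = (n + 4)*(n^3 - 6*n^2 + 11*n - 6) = (n - 3)*(n + 4)*(n^2 - 3*n + 2) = (n - 3)*(n - 1)*(n + 4)*(n - 2)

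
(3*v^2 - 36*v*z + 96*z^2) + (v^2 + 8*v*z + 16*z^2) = 4*v^2 - 28*v*z + 112*z^2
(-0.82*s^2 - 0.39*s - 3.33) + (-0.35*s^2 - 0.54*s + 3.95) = -1.17*s^2 - 0.93*s + 0.62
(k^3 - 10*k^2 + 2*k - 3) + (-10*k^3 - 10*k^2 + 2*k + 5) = -9*k^3 - 20*k^2 + 4*k + 2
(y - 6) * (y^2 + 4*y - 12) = y^3 - 2*y^2 - 36*y + 72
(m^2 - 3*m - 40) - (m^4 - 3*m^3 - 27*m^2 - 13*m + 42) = -m^4 + 3*m^3 + 28*m^2 + 10*m - 82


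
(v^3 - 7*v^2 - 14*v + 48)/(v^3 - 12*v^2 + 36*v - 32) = (v + 3)/(v - 2)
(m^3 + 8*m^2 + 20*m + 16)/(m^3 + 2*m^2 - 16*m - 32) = (m + 2)/(m - 4)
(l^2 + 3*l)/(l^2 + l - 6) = l/(l - 2)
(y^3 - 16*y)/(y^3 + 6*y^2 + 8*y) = (y - 4)/(y + 2)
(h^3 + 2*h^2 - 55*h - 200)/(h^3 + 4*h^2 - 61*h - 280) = (h + 5)/(h + 7)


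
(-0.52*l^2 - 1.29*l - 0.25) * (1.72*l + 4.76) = -0.8944*l^3 - 4.694*l^2 - 6.5704*l - 1.19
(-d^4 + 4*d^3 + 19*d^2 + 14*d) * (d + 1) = -d^5 + 3*d^4 + 23*d^3 + 33*d^2 + 14*d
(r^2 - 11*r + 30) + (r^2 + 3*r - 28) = 2*r^2 - 8*r + 2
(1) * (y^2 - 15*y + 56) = y^2 - 15*y + 56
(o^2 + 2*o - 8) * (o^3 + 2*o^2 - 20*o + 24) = o^5 + 4*o^4 - 24*o^3 - 32*o^2 + 208*o - 192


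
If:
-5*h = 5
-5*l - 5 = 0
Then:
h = -1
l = -1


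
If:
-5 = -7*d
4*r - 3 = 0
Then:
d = 5/7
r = 3/4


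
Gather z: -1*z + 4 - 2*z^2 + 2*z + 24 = -2*z^2 + z + 28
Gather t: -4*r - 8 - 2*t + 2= -4*r - 2*t - 6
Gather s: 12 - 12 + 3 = 3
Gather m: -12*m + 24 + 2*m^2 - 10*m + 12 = 2*m^2 - 22*m + 36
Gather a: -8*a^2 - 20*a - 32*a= -8*a^2 - 52*a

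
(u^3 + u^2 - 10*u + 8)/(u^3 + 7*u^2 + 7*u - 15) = (u^2 + 2*u - 8)/(u^2 + 8*u + 15)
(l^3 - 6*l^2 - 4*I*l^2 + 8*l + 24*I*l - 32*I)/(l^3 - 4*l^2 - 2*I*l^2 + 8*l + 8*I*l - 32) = (l - 2)/(l + 2*I)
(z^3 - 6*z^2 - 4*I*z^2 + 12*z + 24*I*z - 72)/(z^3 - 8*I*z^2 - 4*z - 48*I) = (z - 6)/(z - 4*I)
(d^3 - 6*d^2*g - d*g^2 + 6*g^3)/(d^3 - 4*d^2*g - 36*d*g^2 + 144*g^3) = (d^2 - g^2)/(d^2 + 2*d*g - 24*g^2)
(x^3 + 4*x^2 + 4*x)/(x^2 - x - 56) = x*(x^2 + 4*x + 4)/(x^2 - x - 56)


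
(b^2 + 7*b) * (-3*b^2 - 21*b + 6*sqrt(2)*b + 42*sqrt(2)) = -3*b^4 - 42*b^3 + 6*sqrt(2)*b^3 - 147*b^2 + 84*sqrt(2)*b^2 + 294*sqrt(2)*b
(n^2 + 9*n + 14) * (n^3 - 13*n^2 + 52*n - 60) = n^5 - 4*n^4 - 51*n^3 + 226*n^2 + 188*n - 840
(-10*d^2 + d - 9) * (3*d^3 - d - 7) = -30*d^5 + 3*d^4 - 17*d^3 + 69*d^2 + 2*d + 63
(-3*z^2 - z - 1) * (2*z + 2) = -6*z^3 - 8*z^2 - 4*z - 2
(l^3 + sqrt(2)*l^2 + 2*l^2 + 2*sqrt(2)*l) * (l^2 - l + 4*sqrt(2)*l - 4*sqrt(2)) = l^5 + l^4 + 5*sqrt(2)*l^4 + 6*l^3 + 5*sqrt(2)*l^3 - 10*sqrt(2)*l^2 + 8*l^2 - 16*l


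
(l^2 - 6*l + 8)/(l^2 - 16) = (l - 2)/(l + 4)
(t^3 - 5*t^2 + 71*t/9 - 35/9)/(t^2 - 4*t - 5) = (-9*t^3 + 45*t^2 - 71*t + 35)/(9*(-t^2 + 4*t + 5))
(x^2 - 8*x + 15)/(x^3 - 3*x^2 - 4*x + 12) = (x - 5)/(x^2 - 4)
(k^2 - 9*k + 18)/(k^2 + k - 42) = (k - 3)/(k + 7)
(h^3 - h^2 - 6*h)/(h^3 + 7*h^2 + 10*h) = (h - 3)/(h + 5)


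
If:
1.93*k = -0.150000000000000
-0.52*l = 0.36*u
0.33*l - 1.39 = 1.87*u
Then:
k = -0.08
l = 0.46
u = -0.66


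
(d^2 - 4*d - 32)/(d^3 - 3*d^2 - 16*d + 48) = (d - 8)/(d^2 - 7*d + 12)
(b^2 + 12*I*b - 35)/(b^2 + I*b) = (b^2 + 12*I*b - 35)/(b*(b + I))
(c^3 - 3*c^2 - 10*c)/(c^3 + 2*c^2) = (c - 5)/c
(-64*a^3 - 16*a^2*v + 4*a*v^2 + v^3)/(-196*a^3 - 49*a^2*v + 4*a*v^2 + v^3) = (-16*a^2 + v^2)/(-49*a^2 + v^2)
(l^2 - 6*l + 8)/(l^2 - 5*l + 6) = (l - 4)/(l - 3)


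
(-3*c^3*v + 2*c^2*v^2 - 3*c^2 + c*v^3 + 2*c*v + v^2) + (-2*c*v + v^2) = -3*c^3*v + 2*c^2*v^2 - 3*c^2 + c*v^3 + 2*v^2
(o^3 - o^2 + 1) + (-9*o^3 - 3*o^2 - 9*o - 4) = -8*o^3 - 4*o^2 - 9*o - 3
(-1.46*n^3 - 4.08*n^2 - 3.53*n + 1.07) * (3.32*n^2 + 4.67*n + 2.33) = -4.8472*n^5 - 20.3638*n^4 - 34.175*n^3 - 22.4391*n^2 - 3.228*n + 2.4931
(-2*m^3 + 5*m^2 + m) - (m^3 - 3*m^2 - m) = -3*m^3 + 8*m^2 + 2*m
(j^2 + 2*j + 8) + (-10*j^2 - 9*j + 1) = -9*j^2 - 7*j + 9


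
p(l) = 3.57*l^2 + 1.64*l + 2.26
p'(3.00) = 23.06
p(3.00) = 39.31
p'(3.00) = 23.06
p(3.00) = 39.31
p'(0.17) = 2.85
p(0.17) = 2.64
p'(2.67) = 20.70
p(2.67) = 32.09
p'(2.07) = 16.42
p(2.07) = 20.95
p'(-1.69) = -10.43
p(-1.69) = 9.68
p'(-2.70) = -17.64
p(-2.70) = 23.86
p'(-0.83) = -4.29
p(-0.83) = 3.36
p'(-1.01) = -5.57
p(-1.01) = 4.25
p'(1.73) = 13.99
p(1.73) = 15.78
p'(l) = 7.14*l + 1.64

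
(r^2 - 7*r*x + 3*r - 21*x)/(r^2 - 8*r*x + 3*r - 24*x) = (-r + 7*x)/(-r + 8*x)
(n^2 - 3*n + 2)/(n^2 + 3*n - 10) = (n - 1)/(n + 5)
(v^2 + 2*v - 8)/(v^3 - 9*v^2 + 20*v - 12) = (v + 4)/(v^2 - 7*v + 6)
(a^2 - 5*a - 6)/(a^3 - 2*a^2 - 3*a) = (a - 6)/(a*(a - 3))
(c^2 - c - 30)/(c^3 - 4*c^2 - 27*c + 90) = 1/(c - 3)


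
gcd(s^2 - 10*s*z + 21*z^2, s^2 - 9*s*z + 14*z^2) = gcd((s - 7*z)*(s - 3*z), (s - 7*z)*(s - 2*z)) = -s + 7*z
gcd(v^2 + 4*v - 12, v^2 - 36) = v + 6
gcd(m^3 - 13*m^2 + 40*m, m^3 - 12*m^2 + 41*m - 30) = m - 5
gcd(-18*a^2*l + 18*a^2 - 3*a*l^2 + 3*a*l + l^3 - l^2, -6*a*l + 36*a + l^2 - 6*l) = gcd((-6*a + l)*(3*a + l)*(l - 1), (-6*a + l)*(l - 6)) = 6*a - l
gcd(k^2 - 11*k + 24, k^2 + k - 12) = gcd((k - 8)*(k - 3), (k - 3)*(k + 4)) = k - 3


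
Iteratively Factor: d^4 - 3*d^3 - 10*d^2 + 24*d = (d - 2)*(d^3 - d^2 - 12*d) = (d - 2)*(d + 3)*(d^2 - 4*d) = (d - 4)*(d - 2)*(d + 3)*(d)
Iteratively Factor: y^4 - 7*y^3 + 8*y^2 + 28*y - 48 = (y - 3)*(y^3 - 4*y^2 - 4*y + 16) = (y - 4)*(y - 3)*(y^2 - 4) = (y - 4)*(y - 3)*(y - 2)*(y + 2)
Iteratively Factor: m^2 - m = (m)*(m - 1)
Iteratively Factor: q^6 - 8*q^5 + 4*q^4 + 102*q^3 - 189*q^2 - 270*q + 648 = (q + 2)*(q^5 - 10*q^4 + 24*q^3 + 54*q^2 - 297*q + 324) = (q - 4)*(q + 2)*(q^4 - 6*q^3 + 54*q - 81) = (q - 4)*(q - 3)*(q + 2)*(q^3 - 3*q^2 - 9*q + 27) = (q - 4)*(q - 3)*(q + 2)*(q + 3)*(q^2 - 6*q + 9) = (q - 4)*(q - 3)^2*(q + 2)*(q + 3)*(q - 3)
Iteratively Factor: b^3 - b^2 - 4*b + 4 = (b + 2)*(b^2 - 3*b + 2) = (b - 2)*(b + 2)*(b - 1)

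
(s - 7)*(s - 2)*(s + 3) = s^3 - 6*s^2 - 13*s + 42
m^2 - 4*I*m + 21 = (m - 7*I)*(m + 3*I)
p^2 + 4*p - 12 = (p - 2)*(p + 6)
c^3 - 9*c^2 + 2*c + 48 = (c - 8)*(c - 3)*(c + 2)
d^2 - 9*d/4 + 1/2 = (d - 2)*(d - 1/4)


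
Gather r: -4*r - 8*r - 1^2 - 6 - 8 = -12*r - 15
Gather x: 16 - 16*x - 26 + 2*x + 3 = -14*x - 7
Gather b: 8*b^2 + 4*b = 8*b^2 + 4*b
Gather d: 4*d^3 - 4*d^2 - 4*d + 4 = 4*d^3 - 4*d^2 - 4*d + 4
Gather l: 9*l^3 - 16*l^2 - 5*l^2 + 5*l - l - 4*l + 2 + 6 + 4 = 9*l^3 - 21*l^2 + 12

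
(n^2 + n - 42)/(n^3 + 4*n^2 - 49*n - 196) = (n - 6)/(n^2 - 3*n - 28)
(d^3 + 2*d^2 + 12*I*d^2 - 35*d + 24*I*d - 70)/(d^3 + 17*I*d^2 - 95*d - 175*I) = (d + 2)/(d + 5*I)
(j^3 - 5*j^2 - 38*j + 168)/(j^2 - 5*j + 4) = (j^2 - j - 42)/(j - 1)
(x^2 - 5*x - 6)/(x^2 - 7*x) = (x^2 - 5*x - 6)/(x*(x - 7))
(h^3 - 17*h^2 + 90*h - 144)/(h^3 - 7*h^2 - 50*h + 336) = (h - 3)/(h + 7)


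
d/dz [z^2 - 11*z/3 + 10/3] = 2*z - 11/3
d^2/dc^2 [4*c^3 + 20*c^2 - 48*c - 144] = 24*c + 40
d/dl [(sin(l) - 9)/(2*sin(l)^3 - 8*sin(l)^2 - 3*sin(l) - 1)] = (-147*sin(l) + sin(3*l) - 31*cos(2*l) + 3)*cos(l)/(-2*sin(l)^3 + 8*sin(l)^2 + 3*sin(l) + 1)^2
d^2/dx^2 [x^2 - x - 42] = 2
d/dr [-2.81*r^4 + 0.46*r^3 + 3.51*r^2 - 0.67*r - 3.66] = -11.24*r^3 + 1.38*r^2 + 7.02*r - 0.67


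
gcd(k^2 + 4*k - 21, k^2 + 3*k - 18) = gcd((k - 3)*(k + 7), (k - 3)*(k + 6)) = k - 3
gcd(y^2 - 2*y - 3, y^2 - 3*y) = y - 3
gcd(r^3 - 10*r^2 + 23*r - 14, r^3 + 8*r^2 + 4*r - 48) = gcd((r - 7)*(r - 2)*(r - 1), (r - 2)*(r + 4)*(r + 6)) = r - 2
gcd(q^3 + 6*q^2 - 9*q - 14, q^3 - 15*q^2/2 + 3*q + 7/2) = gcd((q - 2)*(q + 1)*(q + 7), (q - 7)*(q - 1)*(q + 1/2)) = 1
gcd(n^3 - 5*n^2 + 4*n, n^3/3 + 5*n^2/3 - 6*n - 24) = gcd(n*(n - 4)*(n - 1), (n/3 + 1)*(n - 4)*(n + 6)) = n - 4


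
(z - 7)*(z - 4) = z^2 - 11*z + 28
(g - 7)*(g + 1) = g^2 - 6*g - 7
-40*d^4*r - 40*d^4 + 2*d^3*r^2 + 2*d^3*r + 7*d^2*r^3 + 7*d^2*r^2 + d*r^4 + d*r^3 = (-2*d + r)*(4*d + r)*(5*d + r)*(d*r + d)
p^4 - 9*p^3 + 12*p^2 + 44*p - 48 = (p - 6)*(p - 4)*(p - 1)*(p + 2)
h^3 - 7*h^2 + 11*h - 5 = (h - 5)*(h - 1)^2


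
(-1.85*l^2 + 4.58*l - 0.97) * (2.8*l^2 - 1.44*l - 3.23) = -5.18*l^4 + 15.488*l^3 - 3.3357*l^2 - 13.3966*l + 3.1331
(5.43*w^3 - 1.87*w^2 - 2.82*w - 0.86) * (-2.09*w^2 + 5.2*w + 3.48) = -11.3487*w^5 + 32.1443*w^4 + 15.0662*w^3 - 19.3742*w^2 - 14.2856*w - 2.9928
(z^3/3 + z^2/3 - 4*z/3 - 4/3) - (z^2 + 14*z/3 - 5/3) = z^3/3 - 2*z^2/3 - 6*z + 1/3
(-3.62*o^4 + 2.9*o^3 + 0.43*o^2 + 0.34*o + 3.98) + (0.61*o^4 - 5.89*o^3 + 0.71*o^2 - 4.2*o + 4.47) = -3.01*o^4 - 2.99*o^3 + 1.14*o^2 - 3.86*o + 8.45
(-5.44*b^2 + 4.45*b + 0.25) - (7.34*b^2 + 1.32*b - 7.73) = -12.78*b^2 + 3.13*b + 7.98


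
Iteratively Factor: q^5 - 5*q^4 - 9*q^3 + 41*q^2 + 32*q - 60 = (q - 1)*(q^4 - 4*q^3 - 13*q^2 + 28*q + 60) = (q - 3)*(q - 1)*(q^3 - q^2 - 16*q - 20) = (q - 3)*(q - 1)*(q + 2)*(q^2 - 3*q - 10) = (q - 3)*(q - 1)*(q + 2)^2*(q - 5)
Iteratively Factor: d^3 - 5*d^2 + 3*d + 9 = (d - 3)*(d^2 - 2*d - 3) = (d - 3)*(d + 1)*(d - 3)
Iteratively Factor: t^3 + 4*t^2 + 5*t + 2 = (t + 1)*(t^2 + 3*t + 2) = (t + 1)*(t + 2)*(t + 1)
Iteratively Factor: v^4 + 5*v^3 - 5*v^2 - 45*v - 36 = (v + 3)*(v^3 + 2*v^2 - 11*v - 12) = (v + 3)*(v + 4)*(v^2 - 2*v - 3) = (v - 3)*(v + 3)*(v + 4)*(v + 1)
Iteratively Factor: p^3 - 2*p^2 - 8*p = (p + 2)*(p^2 - 4*p) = p*(p + 2)*(p - 4)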